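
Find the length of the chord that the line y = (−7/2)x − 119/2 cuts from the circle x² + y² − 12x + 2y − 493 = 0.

Substitute y = (−119 − 7x)/2:
53x² + 1590x + 11713 = 0  ⟹  x² + 30x + 221 = 0
x = −13 or x = −17, giving (−13, −14) and (−17, 0).
|(−13, −14) − (−17, 0)| = √((4)² + (−14)²) = 2√53.

2√53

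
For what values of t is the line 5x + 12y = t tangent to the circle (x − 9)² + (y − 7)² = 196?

Tangency holds when the distance from the centre (9, 7) to the line equals the radius 14:
|5·9 + 12·7 − t| / √169 = 14
|t − (129)| = 14·13, so t = 311 or t = −53.

t = −53 or t = 311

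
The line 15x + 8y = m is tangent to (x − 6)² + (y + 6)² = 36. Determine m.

m = −60 or m = 144

The line touches the circle iff its distance from (6, −6) is 6:
|15·6 + 8·(−6) − m| / √289 = 6
|m − (42)| = 6·17, so m = 144 or m = −60.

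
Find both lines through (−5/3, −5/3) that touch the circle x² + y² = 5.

2x + y = −5 and x + 2y = −5

A line y − (−5/3) = m(x − (−5/3)) is tangent when its distance from (0, 0) is √5:
[m·(5/3) − (5/3)]² = 5(m² + 1)
2m² + 5m + 2 = 0, so m = −2 or m = −1/2.
With m = −2: 2x + y = −5. With m = −1/2: x + 2y = −5.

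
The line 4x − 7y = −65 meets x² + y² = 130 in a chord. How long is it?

Centre (0, 0), r² = 130. Perpendicular distance d from centre to line = |65| / √65 = 65/√65.
Half the chord is √(r² − d²) = √(65), so the full chord is 2√65.

2√65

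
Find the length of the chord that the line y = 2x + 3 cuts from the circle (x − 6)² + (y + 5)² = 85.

Substitute y = 2x + 3:
5x² + 20x + 15 = 0  ⟹  x² + 4x + 3 = 0
x = −1 or x = −3, giving (−1, 1) and (−3, −3).
|(−1, 1) − (−3, −3)| = √((2)² + (4)²) = 2√5.

2√5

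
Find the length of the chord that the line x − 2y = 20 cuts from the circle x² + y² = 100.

From the line, y = (−20 + x)/2. Substituting:
5x² − 40x = 0  ⟹  x² − 8x = 0
x = 8 or x = 0, giving (8, −6) and (0, −10).
|(8, −6) − (0, −10)| = √((8)² + (4)²) = 4√5.

4√5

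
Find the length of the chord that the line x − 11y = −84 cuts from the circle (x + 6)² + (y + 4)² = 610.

Centre (−6, −4), r² = 610. Perpendicular distance d from centre to line = |122| / √122 = 122/√122.
Half the chord is √(r² − d²) = √(488), so the full chord is 4√122.

4√122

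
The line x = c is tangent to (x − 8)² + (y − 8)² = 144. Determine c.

c = −4 or c = 20

For a tangent, require d(centre, line) = r = 12.
|1·8 + 0·8 − c| / √1 = 12
|c − (8)| = 12, so c = 20 or c = −4.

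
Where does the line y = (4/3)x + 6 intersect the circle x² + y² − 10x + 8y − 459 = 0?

From the line, y = (18 + 4x)/3. Substituting:
25x² + 150x − 3375 = 0  ⟹  x² + 6x − 135 = 0
x = 9 or x = −15, giving (9, 18) and (−15, −14).

(−15, −14) and (9, 18)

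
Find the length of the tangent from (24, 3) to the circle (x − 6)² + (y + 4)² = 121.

The centre is (6, −4) and r = 11. The square of the distance from P to the centre is 324 + 49 = 373.
By the tangent–radius right angle, tangent length = √(|PO|² − r²) = √252 = 6√7.

6√7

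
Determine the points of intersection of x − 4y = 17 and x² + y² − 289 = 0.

(−15, −8) and (17, 0)

From the line, y = (−17 + x)/4. Substituting:
17x² − 34x − 4335 = 0  ⟹  x² − 2x − 255 = 0
x = 17 or x = −15, giving (17, 0) and (−15, −8).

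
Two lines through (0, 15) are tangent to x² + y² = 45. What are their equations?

Let a tangent through (0, 15) have slope m. Its distance from (0, 0) must equal 3√5:
[m·(0) − (−15)]² = 45(m² + 1)
m² − 4 = 0, so m = 2 or m = −2.
Through (0, 15) these give 2x − y = −15 and 2x + y = 15.

2x − y = −15 and 2x + y = 15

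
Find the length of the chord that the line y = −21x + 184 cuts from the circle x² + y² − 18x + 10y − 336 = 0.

2√442

From the line, y = −21x + 184. Substituting:
442x² − 7956x + 35360 = 0  ⟹  x² − 18x + 80 = 0
x = 10 or x = 8, giving (10, −26) and (8, 16).
|(10, −26) − (8, 16)| = √((2)² + (−42)²) = 2√442.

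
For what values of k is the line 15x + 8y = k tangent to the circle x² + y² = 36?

The line touches the circle iff its distance from (0, 0) is 6:
|15·0 + 8·0 − k| / √289 = 6
|k| = 6·17, so k = 102 or k = −102.

k = −102 or k = 102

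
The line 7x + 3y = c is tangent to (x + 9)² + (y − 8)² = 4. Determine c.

Tangency holds when the distance from the centre (−9, 8) to the line equals the radius 2:
|7·(−9) + 3·8 − c| / √58 = 2
|c − (−39)| = 2√58.

c = −39 ± 2√58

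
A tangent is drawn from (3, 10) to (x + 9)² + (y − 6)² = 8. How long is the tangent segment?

2√38

The centre is (−9, 6) and r = 2√2. The square of the distance from P to the centre is 144 + 16 = 160.
Power of the point: PT² = |PO|² − r² = 152, so PT = 2√38.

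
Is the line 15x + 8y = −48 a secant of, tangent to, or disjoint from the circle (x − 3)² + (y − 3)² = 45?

disjoint

Centre (3, 3), r² = 45. Distance² from centre to line = (117)²/289 = 13689/289.
Since d² > r², the line lies outside the circle.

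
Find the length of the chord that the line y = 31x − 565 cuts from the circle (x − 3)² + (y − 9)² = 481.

Centre (3, 9), r² = 481. Perpendicular distance d from centre to line = |−481| / √962 = 481/√962.
Half the chord is √(r² − d²) = √(481/2), so the full chord is √962.

√962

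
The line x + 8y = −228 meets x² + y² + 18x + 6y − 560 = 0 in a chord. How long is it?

Substitute y = (−228 − x)/8:
65x² + 1560x + 5200 = 0  ⟹  x² + 24x + 80 = 0
x = −4 or x = −20, giving (−4, −28) and (−20, −26).
|(−4, −28) − (−20, −26)| = √((16)² + (−2)²) = 2√65.

2√65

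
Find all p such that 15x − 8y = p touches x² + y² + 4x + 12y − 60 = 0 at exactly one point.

Tangency holds when the distance from the centre (−2, −6) to the line equals the radius 10:
|15·(−2) − 8·(−6) − p| / √289 = 10
|p − (18)| = 10·17, so p = 188 or p = −152.

p = −152 or p = 188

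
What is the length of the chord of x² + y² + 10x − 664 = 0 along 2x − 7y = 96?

6√53

From the line, y = (−96 + 2x)/7. Substituting:
53x² + 106x − 23320 = 0  ⟹  x² + 2x − 440 = 0
x = 20 or x = −22, giving (20, −8) and (−22, −20).
Chord length = distance between (20, −8) and (−22, −20) = √1908 = 6√53.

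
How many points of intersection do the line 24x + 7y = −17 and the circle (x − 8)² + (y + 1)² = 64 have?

Substituting the line into the circle gives 625x² − 304x + 100 = 0.
Discriminant = (−304)² − 4·625·(100) = −157584 < 0.
No real roots: the line does not meet the circle.

0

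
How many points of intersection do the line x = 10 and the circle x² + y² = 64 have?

0

Centre (0, 0), r² = 64. Distance² from centre to line = (−10)² = 100.
Since d² > r², the line lies outside the circle.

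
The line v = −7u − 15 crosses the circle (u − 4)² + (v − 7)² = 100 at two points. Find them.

From the line, v = −7u − 15. Substituting:
50u² + 300u + 400 = 0  ⟹  u² + 6u + 8 = 0
u = −2 or u = −4, giving (−2, −1) and (−4, 13).

(−4, 13) and (−2, −1)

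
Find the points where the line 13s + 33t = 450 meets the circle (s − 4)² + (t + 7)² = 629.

(−6, 16) and (27, 3)

From the line, t = (450 − 13s)/33. Substituting:
1258s² − 26418s − 203796 = 0  ⟹  s² − 21s − 162 = 0
s = 27 or s = −6, giving (27, 3) and (−6, 16).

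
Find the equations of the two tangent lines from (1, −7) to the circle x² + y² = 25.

4x − 3y = 25 and 3x + 4y = −25

A line y − (−7) = m(x − (1)) is tangent when its distance from (0, 0) is 5:
[m·(−1) − (7)]² = 25(m² + 1)
12m² − 7m − 12 = 0, so m = 4/3 or m = −3/4.
With m = 4/3: 4x − 3y = 25. With m = −3/4: 3x + 4y = −25.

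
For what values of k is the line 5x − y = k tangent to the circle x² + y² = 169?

For a tangent, require d(centre, line) = r = 13.
|5·0 − 1·0 − k| / √26 = 13
|k| = 13√26.

k = ±13√26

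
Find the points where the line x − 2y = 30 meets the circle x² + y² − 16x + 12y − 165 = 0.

Express y = (−30 + x)/2 and substitute into the circle:
5x² − 100x − 480 = 0  ⟹  x² − 20x − 96 = 0
x = 24 or x = −4, giving (24, −3) and (−4, −17).

(−4, −17) and (24, −3)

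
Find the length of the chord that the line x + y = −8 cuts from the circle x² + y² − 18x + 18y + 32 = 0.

The distance from (9, −9) to the line is 8/√2, and r² = 130.
Half the chord is √(r² − d²) = √(98), so the full chord is 14√2.

14√2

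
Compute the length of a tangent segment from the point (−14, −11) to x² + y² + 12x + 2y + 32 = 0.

The centre is (−6, −1) and r = √5. The square of the distance from P to the centre is 64 + 100 = 164.
Power of the point: PT² = |PO|² − r² = 159, so PT = √159.

√159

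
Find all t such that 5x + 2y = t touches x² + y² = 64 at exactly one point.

t = ±8√29

For a tangent, require d(centre, line) = r = 8.
|5·0 + 2·0 − t| / √29 = 8
|t| = 8√29.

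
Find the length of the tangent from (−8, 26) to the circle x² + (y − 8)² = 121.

√267

The centre is (0, 8) and r = 11. The square of the distance from P to the centre is 64 + 324 = 388.
By the tangent–radius right angle, tangent length = √(|PO|² − r²) = √267.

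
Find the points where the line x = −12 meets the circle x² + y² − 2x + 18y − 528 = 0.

The line gives x = −12. Substituting into the circle:
y² + 18y − 360 = 0
y = 12 or y = −30, giving (−12, 12) and (−12, −30).

(−12, −30) and (−12, 12)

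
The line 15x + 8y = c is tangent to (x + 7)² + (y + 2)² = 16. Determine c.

The line touches the circle iff its distance from (−7, −2) is 4:
|15·(−7) + 8·(−2) − c| / √289 = 4
|c − (−121)| = 4·17, so c = −53 or c = −189.

c = −189 or c = −53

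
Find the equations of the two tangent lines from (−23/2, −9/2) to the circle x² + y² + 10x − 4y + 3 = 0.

A line y − (−9/2) = m(x − (−23/2)) is tangent when its distance from (−5, 2) is √26:
[m·(13/2) − (13/2)]² = 26(m² + 1)
5m² − 26m + 5 = 0, so m = 1/5 or m = 5.
With m = 1/5: x − 5y = 11. With m = 5: 5x − y = −53.

x − 5y = 11 and 5x − y = −53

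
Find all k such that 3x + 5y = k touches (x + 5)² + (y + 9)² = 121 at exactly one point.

Tangency holds when the distance from the centre (−5, −9) to the line equals the radius 11:
|3·(−5) + 5·(−9) − k| / √34 = 11
|k − (−60)| = 11√34.

k = −60 ± 11√34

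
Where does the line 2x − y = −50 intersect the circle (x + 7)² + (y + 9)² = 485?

Substitute y = 2x + 50:
5x² + 250x + 3045 = 0  ⟹  x² + 50x + 609 = 0
x = −21 or x = −29, giving (−21, 8) and (−29, −8).

(−29, −8) and (−21, 8)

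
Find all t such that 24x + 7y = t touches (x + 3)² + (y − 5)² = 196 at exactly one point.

Tangency holds when the distance from the centre (−3, 5) to the line equals the radius 14:
|24·(−3) + 7·5 − t| / √625 = 14
|t − (−37)| = 14·25, so t = 313 or t = −387.

t = −387 or t = 313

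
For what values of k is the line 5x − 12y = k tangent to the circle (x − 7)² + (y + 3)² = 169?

The line touches the circle iff its distance from (7, −3) is 13:
|5·7 − 12·(−3) − k| / √169 = 13
|k − (71)| = 13·13, so k = 240 or k = −98.

k = −98 or k = 240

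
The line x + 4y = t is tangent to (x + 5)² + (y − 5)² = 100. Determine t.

t = 15 ± 10√17

The line touches the circle iff its distance from (−5, 5) is 10:
|1·(−5) + 4·5 − t| / √17 = 10
|t − (15)| = 10√17.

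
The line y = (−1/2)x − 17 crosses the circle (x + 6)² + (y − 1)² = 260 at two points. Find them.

Substitute y = (−34 − x)/2:
5x² + 120x + 400 = 0  ⟹  x² + 24x + 80 = 0
x = −4 or x = −20, giving (−4, −15) and (−20, −7).

(−20, −7) and (−4, −15)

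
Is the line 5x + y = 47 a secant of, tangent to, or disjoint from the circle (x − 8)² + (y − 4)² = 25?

Centre (8, 4), r² = 25. Distance² from centre to line = (−3)²/26 = 9/26.
Since d² < r², the line cuts the circle twice.

secant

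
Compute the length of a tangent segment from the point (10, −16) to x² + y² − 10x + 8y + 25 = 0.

Centre (5, −4), r² = 16. |PO|² = (5)² + (−12)² = 169.
By the tangent–radius right angle, tangent length = √(|PO|² − r²) = √153 = 3√17.

3√17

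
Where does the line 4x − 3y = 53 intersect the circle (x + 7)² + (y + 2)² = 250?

(2, −15) and (8, −7)

Express y = (−53 + 4x)/3 and substitute into the circle:
25x² − 250x + 400 = 0  ⟹  x² − 10x + 16 = 0
x = 8 or x = 2, giving (8, −7) and (2, −15).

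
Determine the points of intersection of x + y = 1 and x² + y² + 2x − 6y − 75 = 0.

(−8, 9) and (5, −4)

From the line, y = −x + 1. Substituting:
2x² + 6x − 80 = 0  ⟹  x² + 3x − 40 = 0
x = 5 or x = −8, giving (5, −4) and (−8, 9).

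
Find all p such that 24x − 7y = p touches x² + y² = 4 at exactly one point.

For a tangent, require d(centre, line) = r = 2.
|24·0 − 7·0 − p| / √625 = 2
|p| = 2·25, so p = 50 or p = −50.

p = −50 or p = 50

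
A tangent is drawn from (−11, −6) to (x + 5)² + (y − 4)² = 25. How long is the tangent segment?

The centre is (−5, 4) and r = 5. The square of the distance from P to the centre is 36 + 100 = 136.
The tangent meets the radius at right angles, so tangent² = |PO|² − r² = 136 − 25 = 111.

√111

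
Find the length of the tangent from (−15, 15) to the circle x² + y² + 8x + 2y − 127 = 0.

√233

With centre O = (−4, −1), |OP|² = 377 and r² = 144.
The tangent meets the radius at right angles, so tangent² = |PO|² − r² = 377 − 144 = 233.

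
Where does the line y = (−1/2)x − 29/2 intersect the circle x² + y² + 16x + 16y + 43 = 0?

(−17, −6) and (−1, −14)

From the line, y = (−29 − x)/2. Substituting:
5x² + 90x + 85 = 0  ⟹  x² + 18x + 17 = 0
x = −1 or x = −17, giving (−1, −14) and (−17, −6).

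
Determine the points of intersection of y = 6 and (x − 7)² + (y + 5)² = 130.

Express y = 6 and substitute into the circle:
x² − 14x + 40 = 0
x = 10 or x = 4, giving (10, 6) and (4, 6).

(4, 6) and (10, 6)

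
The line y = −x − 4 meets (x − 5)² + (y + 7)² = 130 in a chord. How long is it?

16√2

Centre (5, −7), r² = 130. Perpendicular distance d from centre to line = |2| / √2 = 2/√2.
Half the chord is √(r² − d²) = √(128), so the full chord is 16√2.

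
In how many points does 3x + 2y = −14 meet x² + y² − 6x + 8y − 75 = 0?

2

d² = (3·3 + 2·(−4) − (−14))²/13 = 225/13; r² = 100.
Since d² < r², the line cuts the circle twice.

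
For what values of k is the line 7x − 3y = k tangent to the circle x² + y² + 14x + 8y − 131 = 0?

k = −37 ± 14√58

The line touches the circle iff its distance from (−7, −4) is 14:
|7·(−7) − 3·(−4) − k| / √58 = 14
|k − (−37)| = 14√58.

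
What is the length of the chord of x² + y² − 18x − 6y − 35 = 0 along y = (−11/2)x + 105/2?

10√5

The distance from (9, 3) to the line is 0/√125, and r² = 125.
Half the chord is √(r² − d²) = √(125), so the full chord is 10√5.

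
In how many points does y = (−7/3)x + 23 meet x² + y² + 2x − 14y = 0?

0

Substituting the line into the circle gives 58x² − 654x + 1863 = 0.
Δ = 427716 − 432216 = −4500.
No real roots: the line does not meet the circle.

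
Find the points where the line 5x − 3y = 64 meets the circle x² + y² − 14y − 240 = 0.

(8, −8) and (17, 7)

From the line, y = (−64 + 5x)/3. Substituting:
34x² − 850x + 4624 = 0  ⟹  x² − 25x + 136 = 0
x = 17 or x = 8, giving (17, 7) and (8, −8).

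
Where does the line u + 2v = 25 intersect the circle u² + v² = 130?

(3, 11) and (7, 9)

Substitute v = (25 − u)/2:
5u² − 50u + 105 = 0  ⟹  u² − 10u + 21 = 0
u = 7 or u = 3, giving (7, 9) and (3, 11).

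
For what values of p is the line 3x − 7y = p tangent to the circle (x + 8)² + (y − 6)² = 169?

p = −66 ± 13√58

The line touches the circle iff its distance from (−8, 6) is 13:
|3·(−8) − 7·6 − p| / √58 = 13
|p − (−66)| = 13√58.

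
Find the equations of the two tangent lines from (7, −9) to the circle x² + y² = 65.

Let a tangent through (7, −9) have slope m. Its distance from (0, 0) must equal √65:
[m·(−7) − (9)]² = 65(m² + 1)
8m² − 63m − 8 = 0, so m = 8 or m = −1/8.
With m = 8: 8x − y = 65. With m = −1/8: x + 8y = −65.

8x − y = 65 and x + 8y = −65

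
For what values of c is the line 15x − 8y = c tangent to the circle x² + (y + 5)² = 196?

The line touches the circle iff its distance from (0, −5) is 14:
|15·0 − 8·(−5) − c| / √289 = 14
|c − (40)| = 14·17, so c = 278 or c = −198.

c = −198 or c = 278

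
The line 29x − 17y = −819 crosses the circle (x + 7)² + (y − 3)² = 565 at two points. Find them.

(−30, −3) and (−13, 26)

From the line, y = (819 + 29x)/17. Substituting:
1130x² + 48590x + 440700 = 0  ⟹  x² + 43x + 390 = 0
x = −13 or x = −30, giving (−13, 26) and (−30, −3).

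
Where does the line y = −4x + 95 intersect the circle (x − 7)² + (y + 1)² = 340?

(21, 11) and (25, −5)

Substitute y = −4x + 95:
17x² − 782x + 8925 = 0  ⟹  x² − 46x + 525 = 0
x = 25 or x = 21, giving (25, −5) and (21, 11).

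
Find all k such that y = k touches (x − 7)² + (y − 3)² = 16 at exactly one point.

k = −1 or k = 7

The line touches the circle iff its distance from (7, 3) is 4:
|0·7 + 1·3 − k| / √1 = 4
|k − (3)| = 4, so k = 7 or k = −1.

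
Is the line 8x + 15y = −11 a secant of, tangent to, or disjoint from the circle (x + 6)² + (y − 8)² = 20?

Substituting the line into the circle gives 289x² + 4796x + 20761 = 0.
Discriminant = (4796)² − 4·289·(20761) = −998100 < 0.
No real roots: the line does not meet the circle.

disjoint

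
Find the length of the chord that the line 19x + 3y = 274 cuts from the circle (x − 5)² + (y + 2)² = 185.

√370

Centre (5, −2), r² = 185. Perpendicular distance d from centre to line = |−185| / √370 = 185/√370.
Half the chord is √(r² − d²) = √(185/2), so the full chord is √370.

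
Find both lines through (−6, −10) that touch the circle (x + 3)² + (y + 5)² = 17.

x − 4y = 34 and 4x + y = −34

Let a tangent through (−6, −10) have slope m. Its distance from (−3, −5) must equal √17:
[m·(3) − (5)]² = 17(m² + 1)
4m² + 15m − 4 = 0, so m = 1/4 or m = −4.
Through (−6, −10) these give x − 4y = 34 and 4x + y = −34.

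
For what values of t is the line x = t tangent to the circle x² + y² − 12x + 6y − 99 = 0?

t = −6 or t = 18

For a tangent, require d(centre, line) = r = 12.
|1·6 + 0·(−3) − t| / √1 = 12
|t − (6)| = 12, so t = 18 or t = −6.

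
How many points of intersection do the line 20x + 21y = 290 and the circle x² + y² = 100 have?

Substituting the line into the circle gives 841x² − 11600x + 40000 = 0.
Discriminant = (−11600)² − 4·841·(40000) = 0.
A repeated root: the line is tangent.

1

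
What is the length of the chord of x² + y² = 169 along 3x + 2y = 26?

6√13

Substitute y = (26 − 3x)/2:
13x² − 156x = 0  ⟹  x² − 12x = 0
x = 12 or x = 0, giving (12, −5) and (0, 13).
|(12, −5) − (0, 13)| = √((12)² + (−18)²) = 6√13.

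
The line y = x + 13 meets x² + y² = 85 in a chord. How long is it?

The distance from (0, 0) to the line is 13/√2, and r² = 85.
Chord = 2√(r² − d²) = 2·√(1/2) = √2.

√2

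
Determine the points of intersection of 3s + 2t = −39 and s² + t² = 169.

From the line, t = (−39 − 3s)/2. Substituting:
13s² + 234s + 845 = 0  ⟹  s² + 18s + 65 = 0
s = −5 or s = −13, giving (−5, −12) and (−13, 0).

(−13, 0) and (−5, −12)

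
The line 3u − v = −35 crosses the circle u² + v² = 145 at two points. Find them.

Express v = 3u + 35 and substitute into the circle:
10u² + 210u + 1080 = 0  ⟹  u² + 21u + 108 = 0
u = −9 or u = −12, giving (−9, 8) and (−12, −1).

(−12, −1) and (−9, 8)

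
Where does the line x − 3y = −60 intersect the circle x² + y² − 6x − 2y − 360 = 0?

(−6, 18) and (0, 20)

From the line, y = (60 + x)/3. Substituting:
10x² + 60x = 0  ⟹  x² + 6x = 0
x = 0 or x = −6, giving (0, 20) and (−6, 18).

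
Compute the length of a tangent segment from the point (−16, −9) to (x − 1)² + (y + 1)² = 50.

With centre O = (1, −1), |OP|² = 353 and r² = 50.
By the tangent–radius right angle, tangent length = √(|PO|² − r²) = √303.

√303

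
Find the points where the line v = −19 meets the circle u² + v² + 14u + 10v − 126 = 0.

Substitute v = −19:
u² + 14u + 45 = 0
u = −5 or u = −9, giving (−5, −19) and (−9, −19).

(−9, −19) and (−5, −19)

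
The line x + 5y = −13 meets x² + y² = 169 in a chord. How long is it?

5√26

Centre (0, 0), r² = 169. Perpendicular distance d from centre to line = |13| / √26 = 13/√26.
Chord = 2√(r² − d²) = 2·√(325/2) = 5√26.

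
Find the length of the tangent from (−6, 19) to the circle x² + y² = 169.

2√57

Centre (0, 0), r² = 169. |PO|² = (−6)² + (19)² = 397.
By the tangent–radius right angle, tangent length = √(|PO|² − r²) = √228 = 2√57.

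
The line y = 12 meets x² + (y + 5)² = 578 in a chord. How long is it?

Substitute y = 12:
x² − 289 = 0
x = 17 or x = −17, giving (17, 12) and (−17, 12).
Chord length = distance between (17, 12) and (−17, 12) = √1156 = 34.

34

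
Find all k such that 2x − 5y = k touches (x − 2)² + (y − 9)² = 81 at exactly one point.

Tangency holds when the distance from the centre (2, 9) to the line equals the radius 9:
|2·2 − 5·9 − k| / √29 = 9
|k − (−41)| = 9√29.

k = −41 ± 9√29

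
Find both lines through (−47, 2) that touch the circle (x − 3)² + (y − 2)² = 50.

Let a tangent through (−47, 2) have slope m. Its distance from (3, 2) must equal 5√2:
(50m − (0))² = 50(m² + 1)
49m² − 1 = 0, so m = −1/7 or m = 1/7.
Through (−47, 2) these give x + 7y = −33 and x − 7y = −61.

x + 7y = −33 and x − 7y = −61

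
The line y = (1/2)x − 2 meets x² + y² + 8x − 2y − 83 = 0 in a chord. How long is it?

8√5

Centre (−4, 1), r² = 100. Perpendicular distance d from centre to line = |−10| / √5 = 10/√5.
Chord = 2√(r² − d²) = 2·√(80) = 8√5.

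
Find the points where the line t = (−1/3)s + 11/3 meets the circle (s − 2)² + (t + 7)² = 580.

Substitute t = (11 − s)/3:
10s² − 100s − 4160 = 0  ⟹  s² − 10s − 416 = 0
s = 26 or s = −16, giving (26, −5) and (−16, 9).

(−16, 9) and (26, −5)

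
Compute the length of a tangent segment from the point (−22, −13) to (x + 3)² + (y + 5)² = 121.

With centre O = (−3, −5), |OP|² = 425 and r² = 121.
By the tangent–radius right angle, tangent length = √(|PO|² − r²) = √304 = 4√19.

4√19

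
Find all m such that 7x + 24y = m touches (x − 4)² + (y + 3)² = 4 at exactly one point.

The line touches the circle iff its distance from (4, −3) is 2:
|7·4 + 24·(−3) − m| / √625 = 2
|m − (−44)| = 2·25, so m = 6 or m = −94.

m = −94 or m = 6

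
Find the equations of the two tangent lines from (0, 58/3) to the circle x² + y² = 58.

7x + 3y = 58 and 7x − 3y = −58

Let a tangent through (0, 58/3) have slope m. Its distance from (0, 0) must equal √58:
[m·(0) − (−58/3)]² = 58(m² + 1)
9m² − 49 = 0, so m = −7/3 or m = 7/3.
Through (0, 58/3) these give 7x + 3y = 58 and 7x − 3y = −58.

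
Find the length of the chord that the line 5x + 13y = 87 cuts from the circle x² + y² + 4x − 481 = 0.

3√194

The distance from (−2, 0) to the line is 97/√194, and r² = 485.
Half the chord is √(r² − d²) = √(873/2), so the full chord is 3√194.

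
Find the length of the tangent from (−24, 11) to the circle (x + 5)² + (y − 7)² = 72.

√305

Centre (−5, 7), r² = 72. |PO|² = (−19)² + (4)² = 377.
The tangent meets the radius at right angles, so tangent² = |PO|² − r² = 377 − 72 = 305.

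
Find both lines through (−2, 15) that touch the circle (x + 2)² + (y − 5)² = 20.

2x + y = 11 and 2x − y = −19

A line y − (15) = m(x − (−2)) is tangent when its distance from (−2, 5) is 2√5:
(0m − (−10))² = 20(m² + 1)
m² − 4 = 0, so m = −2 or m = 2.
With m = −2: 2x + y = 11. With m = 2: 2x − y = −19.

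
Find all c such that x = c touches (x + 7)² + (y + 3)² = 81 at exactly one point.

c = −16 or c = 2

Tangency holds when the distance from the centre (−7, −3) to the line equals the radius 9:
|1·(−7) + 0·(−3) − c| / √1 = 9
|c − (−7)| = 9, so c = 2 or c = −16.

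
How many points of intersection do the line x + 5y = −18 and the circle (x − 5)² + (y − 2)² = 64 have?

d² = (1·5 + 5·2 − (−18))²/26 = 1089/26; r² = 64.
Since d² < r², the line cuts the circle twice.

2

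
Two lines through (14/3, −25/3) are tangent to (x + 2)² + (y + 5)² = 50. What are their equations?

Write the tangent as mx − y + (−25/3 − m·(14/3)) = 0 and set its distance from the centre to 5√2:
[m·(−20/3) − (10/3)]² = 50(m² + 1)
m² − 8m + 7 = 0, so m = 1 or m = 7.
With m = 1: x − y = 13. With m = 7: 7x − y = 41.

x − y = 13 and 7x − y = 41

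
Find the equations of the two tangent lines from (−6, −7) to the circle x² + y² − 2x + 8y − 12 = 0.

2x + 5y = −47 and 5x − 2y = −16

A line y − (−7) = m(x − (−6)) is tangent when its distance from (1, −4) is √29:
(7m − (3))² = 29(m² + 1)
10m² − 21m − 10 = 0, so m = −2/5 or m = 5/2.
Through (−6, −7) these give 2x + 5y = −47 and 5x − 2y = −16.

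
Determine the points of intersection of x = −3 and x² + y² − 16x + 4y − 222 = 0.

(−3, −15) and (−3, 11)

The line gives x = −3. Substituting into the circle:
y² + 4y − 165 = 0
y = 11 or y = −15, giving (−3, 11) and (−3, −15).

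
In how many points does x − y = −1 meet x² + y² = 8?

d² = (1·0 − 1·0 − (−1))²/2 = 1/2; r² = 8.
Since d² < r², the line cuts the circle twice.

2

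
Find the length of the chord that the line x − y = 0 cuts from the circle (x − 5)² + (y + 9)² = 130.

The distance from (5, −9) to the line is 14/√2, and r² = 130.
Chord = 2√(r² − d²) = 2·√(32) = 8√2.

8√2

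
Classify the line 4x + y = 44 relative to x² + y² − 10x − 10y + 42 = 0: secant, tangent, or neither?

Substituting the line into the circle gives 17x² − 322x + 1538 = 0.
Δ = 103684 − 104584 = −900.
No real roots: the line does not meet the circle.

neither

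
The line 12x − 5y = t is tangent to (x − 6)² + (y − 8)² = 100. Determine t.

t = −98 or t = 162

Tangency holds when the distance from the centre (6, 8) to the line equals the radius 10:
|12·6 − 5·8 − t| / √169 = 10
|t − (32)| = 10·13, so t = 162 or t = −98.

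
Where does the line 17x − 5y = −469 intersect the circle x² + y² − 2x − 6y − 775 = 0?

From the line, y = (469 + 17x)/5. Substituting:
314x² + 15386x + 186516 = 0  ⟹  x² + 49x + 594 = 0
x = −22 or x = −27, giving (−22, 19) and (−27, 2).

(−27, 2) and (−22, 19)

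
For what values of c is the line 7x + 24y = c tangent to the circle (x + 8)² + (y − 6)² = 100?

c = −162 or c = 338

The line touches the circle iff its distance from (−8, 6) is 10:
|7·(−8) + 24·6 − c| / √625 = 10
|c − (88)| = 10·25, so c = 338 or c = −162.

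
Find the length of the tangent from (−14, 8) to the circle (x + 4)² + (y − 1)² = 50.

3√11

With centre O = (−4, 1), |OP|² = 149 and r² = 50.
By the tangent–radius right angle, tangent length = √(|PO|² − r²) = √99 = 3√11.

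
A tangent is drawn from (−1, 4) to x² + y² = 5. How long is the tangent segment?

2√3

The centre is (0, 0) and r = √5. The square of the distance from P to the centre is 1 + 16 = 17.
Power of the point: PT² = |PO|² − r² = 12, so PT = 2√3.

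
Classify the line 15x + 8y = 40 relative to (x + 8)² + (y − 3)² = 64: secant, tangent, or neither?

tangent

Centre (−8, 3), r² = 64. Distance² from centre to line = (−136)²/289 = 64.
Since d² = r², the line is tangent.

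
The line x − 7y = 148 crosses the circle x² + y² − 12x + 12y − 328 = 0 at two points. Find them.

Express y = (−148 + x)/7 and substitute into the circle:
50x² − 800x − 6600 = 0  ⟹  x² − 16x − 132 = 0
x = 22 or x = −6, giving (22, −18) and (−6, −22).

(−6, −22) and (22, −18)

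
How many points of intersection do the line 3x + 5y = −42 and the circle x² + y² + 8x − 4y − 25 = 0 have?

0

Centre (−4, 2), r² = 45. Distance² from centre to line = (40)²/34 = 800/17.
Since d² > r², the line lies outside the circle.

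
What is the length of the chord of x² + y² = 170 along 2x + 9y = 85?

Centre (0, 0), r² = 170. Perpendicular distance d from centre to line = |−85| / √85 = 85/√85.
Chord = 2√(r² − d²) = 2·√(85) = 2√85.

2√85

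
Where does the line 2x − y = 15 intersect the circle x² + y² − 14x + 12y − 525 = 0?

(−6, −27) and (16, 17)

From the line, y = 2x − 15. Substituting:
5x² − 50x − 480 = 0  ⟹  x² − 10x − 96 = 0
x = 16 or x = −6, giving (16, 17) and (−6, −27).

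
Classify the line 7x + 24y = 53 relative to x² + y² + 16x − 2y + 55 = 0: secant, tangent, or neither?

neither

Centre (−8, 1), r² = 10. Distance² from centre to line = (−85)²/625 = 289/25.
Since d² > r², the line lies outside the circle.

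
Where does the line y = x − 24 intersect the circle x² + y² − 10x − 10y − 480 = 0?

(6, −18) and (28, 4)

Express y = x − 24 and substitute into the circle:
2x² − 68x + 336 = 0  ⟹  x² − 34x + 168 = 0
x = 28 or x = 6, giving (28, 4) and (6, −18).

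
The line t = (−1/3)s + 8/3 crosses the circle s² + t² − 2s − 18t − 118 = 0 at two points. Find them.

Substitute t = (8 − s)/3:
10s² + 20s − 1430 = 0  ⟹  s² + 2s − 143 = 0
s = 11 or s = −13, giving (11, −1) and (−13, 7).

(−13, 7) and (11, −1)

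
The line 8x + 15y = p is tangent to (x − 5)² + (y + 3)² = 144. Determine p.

p = −209 or p = 199

The line touches the circle iff its distance from (5, −3) is 12:
|8·5 + 15·(−3) − p| / √289 = 12
|p − (−5)| = 12·17, so p = 199 or p = −209.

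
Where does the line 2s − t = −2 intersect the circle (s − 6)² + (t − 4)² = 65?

(−1, 0) and (5, 12)

From the line, t = 2s + 2. Substituting:
5s² − 20s − 25 = 0  ⟹  s² − 4s − 5 = 0
s = 5 or s = −1, giving (5, 12) and (−1, 0).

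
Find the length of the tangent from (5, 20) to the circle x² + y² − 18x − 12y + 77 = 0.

2√43

The centre is (9, 6) and r = 2√10. The square of the distance from P to the centre is 16 + 196 = 212.
The tangent meets the radius at right angles, so tangent² = |PO|² − r² = 212 − 40 = 172.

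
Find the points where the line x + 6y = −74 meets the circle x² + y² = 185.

From the line, y = (−74 − x)/6. Substituting:
37x² + 148x − 1184 = 0  ⟹  x² + 4x − 32 = 0
x = 4 or x = −8, giving (4, −13) and (−8, −11).

(−8, −11) and (4, −13)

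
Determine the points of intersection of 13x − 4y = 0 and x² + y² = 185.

(−4, −13) and (4, 13)

Express y = (13x)/4 and substitute into the circle:
185x² − 2960 = 0  ⟹  x² − 16 = 0
x = 4 or x = −4, giving (4, 13) and (−4, −13).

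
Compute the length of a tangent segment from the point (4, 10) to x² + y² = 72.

Centre (0, 0), r² = 72. |PO|² = (4)² + (10)² = 116.
The tangent meets the radius at right angles, so tangent² = |PO|² − r² = 116 − 72 = 44.

2√11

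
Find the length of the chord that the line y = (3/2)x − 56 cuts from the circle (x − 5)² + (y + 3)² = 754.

Centre (5, −3), r² = 754. Perpendicular distance d from centre to line = |−91| / √13 = 91/√13.
Chord = 2√(r² − d²) = 2·√(117) = 6√13.

6√13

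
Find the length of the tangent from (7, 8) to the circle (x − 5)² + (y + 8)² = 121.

√139

With centre O = (5, −8), |OP|² = 260 and r² = 121.
Power of the point: PT² = |PO|² − r² = 139, so PT = √139.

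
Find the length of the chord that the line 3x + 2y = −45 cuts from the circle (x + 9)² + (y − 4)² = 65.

Express y = (−45 − 3x)/2 and substitute into the circle:
13x² + 390x + 2873 = 0  ⟹  x² + 30x + 221 = 0
x = −13 or x = −17, giving (−13, −3) and (−17, 3).
|(−13, −3) − (−17, 3)| = √((4)² + (−6)²) = 2√13.

2√13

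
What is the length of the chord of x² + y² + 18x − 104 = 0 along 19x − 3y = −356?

The distance from (−9, 0) to the line is 185/√370, and r² = 185.
Half the chord is √(r² − d²) = √(185/2), so the full chord is √370.

√370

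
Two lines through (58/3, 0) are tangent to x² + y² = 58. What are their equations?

3x − 7y = 58 and 3x + 7y = 58

Write the tangent as mx − y + (0 − m·(58/3)) = 0 and set its distance from the centre to √58:
[m·(−58/3) − (0)]² = 58(m² + 1)
49m² − 9 = 0, so m = 3/7 or m = −3/7.
With m = 3/7: 3x − 7y = 58. With m = −3/7: 3x + 7y = 58.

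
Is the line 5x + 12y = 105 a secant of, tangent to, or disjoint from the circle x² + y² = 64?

Centre (0, 0), r² = 64. Distance² from centre to line = (−105)²/169 = 11025/169.
Since d² > r², the line lies outside the circle.

disjoint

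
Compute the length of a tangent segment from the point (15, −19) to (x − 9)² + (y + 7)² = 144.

The centre is (9, −7) and r = 12. The square of the distance from P to the centre is 36 + 144 = 180.
Power of the point: PT² = |PO|² − r² = 36, so PT = 6.

6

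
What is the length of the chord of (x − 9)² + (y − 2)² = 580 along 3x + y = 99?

6√10

The distance from (9, 2) to the line is 70/√10, and r² = 580.
Chord = 2√(r² − d²) = 2·√(90) = 6√10.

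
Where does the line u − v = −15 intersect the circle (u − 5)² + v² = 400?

(−15, 0) and (5, 20)

Express v = u + 15 and substitute into the circle:
2u² + 20u − 150 = 0  ⟹  u² + 10u − 75 = 0
u = 5 or u = −15, giving (5, 20) and (−15, 0).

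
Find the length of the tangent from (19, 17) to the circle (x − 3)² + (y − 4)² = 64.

The centre is (3, 4) and r = 8. The square of the distance from P to the centre is 256 + 169 = 425.
By the tangent–radius right angle, tangent length = √(|PO|² − r²) = √361 = 19.

19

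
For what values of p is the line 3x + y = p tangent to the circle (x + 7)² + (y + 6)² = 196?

p = −27 ± 14√10

Tangency holds when the distance from the centre (−7, −6) to the line equals the radius 14:
|3·(−7) + 1·(−6) − p| / √10 = 14
|p − (−27)| = 14√10.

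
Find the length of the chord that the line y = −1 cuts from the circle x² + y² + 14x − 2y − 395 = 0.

42

From the line, y = −1. Substituting:
x² + 14x − 392 = 0
x = 14 or x = −28, giving (14, −1) and (−28, −1).
|(14, −1) − (−28, −1)| = √((42)² + (0)²) = 42.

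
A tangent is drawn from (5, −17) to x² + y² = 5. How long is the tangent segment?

Centre (0, 0), r² = 5. |PO|² = (5)² + (−17)² = 314.
Power of the point: PT² = |PO|² − r² = 309, so PT = √309.

√309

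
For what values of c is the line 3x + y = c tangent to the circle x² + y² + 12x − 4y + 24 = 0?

c = −16 ± 4√10

Tangency holds when the distance from the centre (−6, 2) to the line equals the radius 4:
|3·(−6) + 1·2 − c| / √10 = 4
|c − (−16)| = 4√10.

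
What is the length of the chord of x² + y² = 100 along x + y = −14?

2√2

From the line, y = −x − 14. Substituting:
2x² + 28x + 96 = 0  ⟹  x² + 14x + 48 = 0
x = −6 or x = −8, giving (−6, −8) and (−8, −6).
Chord length = distance between (−6, −8) and (−8, −6) = √8 = 2√2.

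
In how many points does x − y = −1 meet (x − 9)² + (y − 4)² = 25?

2

Centre (9, 4), r² = 25. Distance² from centre to line = (6)²/2 = 18.
Since d² < r², the line cuts the circle twice.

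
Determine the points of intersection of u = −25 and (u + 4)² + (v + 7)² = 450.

(−25, −10) and (−25, −4)

The line gives u = −25. Substituting into the circle:
v² + 14v + 40 = 0
v = −4 or v = −10, giving (−25, −4) and (−25, −10).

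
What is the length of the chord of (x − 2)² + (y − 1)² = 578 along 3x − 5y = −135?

The distance from (2, 1) to the line is 136/√34, and r² = 578.
Chord = 2√(r² − d²) = 2·√(34) = 2√34.

2√34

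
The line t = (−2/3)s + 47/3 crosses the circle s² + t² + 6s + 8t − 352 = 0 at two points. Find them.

(1, 15) and (13, 7)

Express t = (47 − 2s)/3 and substitute into the circle:
13s² − 182s + 169 = 0  ⟹  s² − 14s + 13 = 0
s = 13 or s = 1, giving (13, 7) and (1, 15).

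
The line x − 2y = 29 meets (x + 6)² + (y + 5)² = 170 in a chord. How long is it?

Substitute y = (−29 + x)/2:
5x² + 10x − 175 = 0  ⟹  x² + 2x − 35 = 0
x = 5 or x = −7, giving (5, −12) and (−7, −18).
Chord length = distance between (5, −12) and (−7, −18) = √180 = 6√5.

6√5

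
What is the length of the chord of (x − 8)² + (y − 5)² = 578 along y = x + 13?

Centre (8, 5), r² = 578. Perpendicular distance d from centre to line = |16| / √2 = 16/√2.
Half the chord is √(r² − d²) = √(450), so the full chord is 30√2.

30√2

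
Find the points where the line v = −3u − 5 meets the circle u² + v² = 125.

Substitute v = −3u − 5:
10u² + 30u − 100 = 0  ⟹  u² + 3u − 10 = 0
u = 2 or u = −5, giving (2, −11) and (−5, 10).

(−5, 10) and (2, −11)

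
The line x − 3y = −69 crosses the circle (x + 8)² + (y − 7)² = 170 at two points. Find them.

Express y = (69 + x)/3 and substitute into the circle:
10x² + 240x + 1350 = 0  ⟹  x² + 24x + 135 = 0
x = −9 or x = −15, giving (−9, 20) and (−15, 18).

(−15, 18) and (−9, 20)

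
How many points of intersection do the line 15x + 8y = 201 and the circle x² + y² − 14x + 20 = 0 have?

0

d² = (15·7 + 8·0 − (201))²/289 = 9216/289; r² = 29.
Since d² > r², the line lies outside the circle.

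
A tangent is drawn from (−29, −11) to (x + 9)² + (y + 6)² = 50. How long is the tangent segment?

With centre O = (−9, −6), |OP|² = 425 and r² = 50.
Power of the point: PT² = |PO|² − r² = 375, so PT = 5√15.

5√15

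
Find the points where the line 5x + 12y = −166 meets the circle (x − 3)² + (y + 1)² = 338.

From the line, y = (−166 − 5x)/12. Substituting:
169x² + 676x − 23660 = 0  ⟹  x² + 4x − 140 = 0
x = 10 or x = −14, giving (10, −18) and (−14, −8).

(−14, −8) and (10, −18)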